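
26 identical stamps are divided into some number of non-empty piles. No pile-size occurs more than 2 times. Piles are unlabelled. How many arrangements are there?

617

A full systematic count gives 617.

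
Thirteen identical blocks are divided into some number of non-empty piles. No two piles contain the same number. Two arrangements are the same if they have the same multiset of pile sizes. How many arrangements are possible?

They are:
13
12, 1
11, 2
10, 3
10, 2, 1
9, 4
9, 3, 1
8, 5
8, 4, 1
8, 3, 2
7, 6
7, 5, 1
7, 4, 2
7, 3, 2, 1
6, 5, 2
6, 4, 3
6, 4, 2, 1
5, 4, 3, 1
That's 18 in total.

18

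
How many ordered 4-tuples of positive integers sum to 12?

165

Place 3 bars in the 11 internal gaps of a row of 12 dots: C(11,3) = 165.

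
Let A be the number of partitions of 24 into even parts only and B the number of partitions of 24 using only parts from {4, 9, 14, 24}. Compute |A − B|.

Partitions of 24 into even parts only: 77.
Partitions of 24 using only parts from {4, 9, 14, 24}: 2.
|77 − 2| = 75.

75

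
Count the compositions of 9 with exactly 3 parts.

By stars and bars with positive parts, the count is C(8,2) = 28.

28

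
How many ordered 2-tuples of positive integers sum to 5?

4

Equivalently, choose which 1 of the 4 gaps become plus signs: C(4,1) = 4.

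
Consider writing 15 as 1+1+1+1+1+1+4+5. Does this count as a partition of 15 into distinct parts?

No

The parts sum to 15, and the condition 'all summands are distinct' is violated.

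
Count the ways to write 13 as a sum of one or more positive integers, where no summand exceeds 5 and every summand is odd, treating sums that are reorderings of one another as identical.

10

They are:
5 + 5 + 3
5 + 5 + 1 + 1 + 1
5 + 3 + 3 + 1 + 1
5 + 3 + 1 + 1 + 1 + 1 + 1
5 + 1 + 1 + 1 + 1 + 1 + 1 + 1 + 1
3 + 3 + 3 + 3 + 1
3 + 3 + 3 + 1 + 1 + 1 + 1
3 + 3 + 1 + 1 + 1 + 1 + 1 + 1 + 1
3 + 1 + 1 + 1 + 1 + 1 + 1 + 1 + 1 + 1 + 1
1 + 1 + 1 + 1 + 1 + 1 + 1 + 1 + 1 + 1 + 1 + 1 + 1
Counting gives 10.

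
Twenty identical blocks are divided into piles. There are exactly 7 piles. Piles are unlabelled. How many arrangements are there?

There are 82 such partitions.

82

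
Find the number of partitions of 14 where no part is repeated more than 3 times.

Counting exhaustively, 82 partitions satisfy the conditions.

82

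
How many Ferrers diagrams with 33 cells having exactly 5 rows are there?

There are 540 such partitions.

540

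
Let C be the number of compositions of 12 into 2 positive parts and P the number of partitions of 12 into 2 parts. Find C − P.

5

Ordered (compositions into 2 parts): C(11,1) = 11.
Partitions of 12 into exactly 2 parts: 6.
Difference: 11 − 6 = 5.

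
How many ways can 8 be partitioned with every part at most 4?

15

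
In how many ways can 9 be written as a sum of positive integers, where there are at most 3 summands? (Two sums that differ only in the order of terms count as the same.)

The partitions of 9 that satisfy the conditions:
9
8+1
7+2
7+1+1
6+3
6+2+1
5+4
5+3+1
5+2+2
4+4+1
4+3+2
3+3+3

12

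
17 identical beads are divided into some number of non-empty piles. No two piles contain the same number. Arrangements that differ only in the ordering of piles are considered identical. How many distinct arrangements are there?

A partial list (first 12 by largest part):
17
1 + 16
2 + 15
3 + 14
1 + 2 + 14
4 + 13
1 + 3 + 13
5 + 12
1 + 4 + 12
2 + 3 + 12
6 + 11
1 + 5 + 11
…and 26 more, for 38 total.

38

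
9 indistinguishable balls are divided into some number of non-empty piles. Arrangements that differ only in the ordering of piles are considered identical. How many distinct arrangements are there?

30

A partial list (first 12 by largest part):
9
8, 1
7, 2
7, 1, 1
6, 3
6, 2, 1
6, 1, 1, 1
5, 4
5, 3, 1
5, 2, 2
5, 2, 1, 1
5, 1, 1, 1, 1
…and 18 more, for 30 total.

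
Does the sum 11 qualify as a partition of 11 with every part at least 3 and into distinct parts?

The parts sum to 11, and the condition 'every summand is at least 3' holds; the condition 'all summands are distinct' holds.

Yes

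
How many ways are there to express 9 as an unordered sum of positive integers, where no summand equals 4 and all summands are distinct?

6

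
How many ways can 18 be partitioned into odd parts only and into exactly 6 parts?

11

Listing the qualifying partitions of 18:
1 + 1 + 1 + 1 + 1 + 13
1 + 1 + 1 + 1 + 3 + 11
1 + 1 + 1 + 1 + 5 + 9
1 + 1 + 1 + 3 + 3 + 9
1 + 1 + 1 + 1 + 7 + 7
1 + 1 + 1 + 3 + 5 + 7
1 + 1 + 3 + 3 + 3 + 7
1 + 1 + 1 + 5 + 5 + 5
1 + 1 + 3 + 3 + 5 + 5
1 + 3 + 3 + 3 + 3 + 5
3 + 3 + 3 + 3 + 3 + 3
That's 11 in total.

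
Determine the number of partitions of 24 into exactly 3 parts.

48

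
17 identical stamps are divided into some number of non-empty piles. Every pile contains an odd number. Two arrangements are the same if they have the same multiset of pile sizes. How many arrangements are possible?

A partial list (first 12 by largest part):
17
15+1+1
13+3+1
13+1+1+1+1
11+5+1
11+3+3
11+3+1+1+1
11+1+1+1+1+1+1
9+7+1
9+5+3
9+5+1+1+1
9+3+3+1+1
…and 26 more, for 38 total.

38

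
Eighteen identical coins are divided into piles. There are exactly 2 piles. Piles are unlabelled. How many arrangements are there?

9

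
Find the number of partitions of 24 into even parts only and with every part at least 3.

Enumerating:
24
4 + 20
6 + 18
8 + 16
4 + 4 + 16
10 + 14
4 + 6 + 14
12 + 12
4 + 8 + 12
6 + 6 + 12
4 + 4 + 4 + 12
4 + 10 + 10
6 + 8 + 10
4 + 4 + 6 + 10
8 + 8 + 8
4 + 4 + 8 + 8
4 + 6 + 6 + 8
4 + 4 + 4 + 4 + 8
6 + 6 + 6 + 6
4 + 4 + 4 + 6 + 6
4 + 4 + 4 + 4 + 4 + 4
Counting gives 21.

21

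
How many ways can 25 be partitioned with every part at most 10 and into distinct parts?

39

A partial list (first 12 by largest part):
10,9,6
10,9,5,1
10,9,4,2
10,9,3,2,1
10,8,7
10,8,6,1
10,8,5,2
10,8,4,3
10,8,4,2,1
10,7,6,2
10,7,5,3
10,7,5,2,1
…and 27 more, for 39 total.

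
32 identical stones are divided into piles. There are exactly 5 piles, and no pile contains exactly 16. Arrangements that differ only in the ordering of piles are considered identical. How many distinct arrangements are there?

446

Systematic enumeration (by largest part, then next-largest, …) yields 446.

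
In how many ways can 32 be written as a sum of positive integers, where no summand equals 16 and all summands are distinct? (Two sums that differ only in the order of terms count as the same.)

359

Counting exhaustively, 359 partitions satisfy the conditions.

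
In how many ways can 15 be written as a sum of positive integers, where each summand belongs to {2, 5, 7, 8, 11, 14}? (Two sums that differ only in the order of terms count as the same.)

6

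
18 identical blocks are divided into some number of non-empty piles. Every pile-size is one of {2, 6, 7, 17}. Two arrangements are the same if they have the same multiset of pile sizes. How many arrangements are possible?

Enumerating:
7, 7, 2, 2
6, 6, 6
6, 6, 2, 2, 2
6, 2, 2, 2, 2, 2, 2
2, 2, 2, 2, 2, 2, 2, 2, 2
That's 5 in total.

5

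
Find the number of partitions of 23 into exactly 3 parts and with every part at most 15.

A partial list (first 12 by largest part):
15, 7, 1
15, 6, 2
15, 5, 3
15, 4, 4
14, 8, 1
14, 7, 2
14, 6, 3
14, 5, 4
13, 9, 1
13, 8, 2
13, 7, 3
13, 6, 4
…and 20 more, for 32 total.

32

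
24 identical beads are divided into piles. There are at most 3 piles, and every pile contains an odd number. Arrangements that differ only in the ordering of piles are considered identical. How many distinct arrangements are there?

They are:
1+23
3+21
5+19
7+17
9+15
11+13
Counting gives 6.

6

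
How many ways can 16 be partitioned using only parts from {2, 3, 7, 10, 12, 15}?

9

Enumerating:
12 + 2 + 2
10 + 3 + 3
10 + 2 + 2 + 2
7 + 7 + 2
7 + 3 + 3 + 3
7 + 3 + 2 + 2 + 2
3 + 3 + 3 + 3 + 2 + 2
3 + 3 + 2 + 2 + 2 + 2 + 2
2 + 2 + 2 + 2 + 2 + 2 + 2 + 2
Counting gives 9.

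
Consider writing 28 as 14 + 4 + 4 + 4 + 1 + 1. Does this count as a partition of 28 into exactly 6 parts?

Yes

The parts sum to 28, and the condition 'there are exactly 6 summands' holds.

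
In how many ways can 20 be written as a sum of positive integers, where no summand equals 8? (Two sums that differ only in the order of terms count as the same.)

Direct enumeration gives 550 partitions.

550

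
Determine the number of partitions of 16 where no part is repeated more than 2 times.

89

A full systematic count gives 89.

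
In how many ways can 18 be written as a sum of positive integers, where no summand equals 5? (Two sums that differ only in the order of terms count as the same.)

284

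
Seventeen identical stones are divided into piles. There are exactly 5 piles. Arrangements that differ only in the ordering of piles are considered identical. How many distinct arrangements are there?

There are too many to list fully; the first 12 (by largest part) are:
13, 1, 1, 1, 1
12, 2, 1, 1, 1
11, 3, 1, 1, 1
11, 2, 2, 1, 1
10, 4, 1, 1, 1
10, 3, 2, 1, 1
10, 2, 2, 2, 1
9, 5, 1, 1, 1
9, 4, 2, 1, 1
9, 3, 3, 1, 1
9, 3, 2, 2, 1
9, 2, 2, 2, 2
…and 35 more, for 47 total.

47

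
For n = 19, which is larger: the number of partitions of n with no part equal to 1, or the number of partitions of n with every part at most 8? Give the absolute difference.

247

Partitions of 19 with no part equal to 1: 105.
Partitions of 19 with every part at most 8: 352.
|105 − 352| = 247.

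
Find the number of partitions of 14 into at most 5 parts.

70

There are too many to list fully; the first 12 (by largest part) are:
14
13+1
12+2
12+1+1
11+3
11+2+1
11+1+1+1
10+4
10+3+1
10+2+2
10+2+1+1
10+1+1+1+1
…and 58 more, for 70 total.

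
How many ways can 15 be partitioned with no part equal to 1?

41

There are too many to list fully; the first 12 (by largest part) are:
15
13+2
12+3
11+4
11+2+2
10+5
10+3+2
9+6
9+4+2
9+3+3
9+2+2+2
8+7
…and 29 more, for 41 total.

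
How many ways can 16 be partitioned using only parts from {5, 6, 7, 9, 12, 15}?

2

Enumerating:
9, 7
6, 5, 5
Counting gives 2.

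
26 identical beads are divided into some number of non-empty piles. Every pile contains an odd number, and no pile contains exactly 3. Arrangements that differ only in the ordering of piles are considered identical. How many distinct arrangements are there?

61

A partial list (first 12 by largest part):
1+25
1+1+1+23
5+21
1+1+1+1+1+21
7+19
1+1+5+19
1+1+1+1+1+1+1+19
9+17
1+1+7+17
1+1+1+1+5+17
1+1+1+1+1+1+1+1+1+17
11+15
…and 49 more, for 61 total.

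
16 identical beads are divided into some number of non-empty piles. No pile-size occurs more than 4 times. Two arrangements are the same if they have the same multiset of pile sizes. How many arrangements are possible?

There are 164 such partitions.

164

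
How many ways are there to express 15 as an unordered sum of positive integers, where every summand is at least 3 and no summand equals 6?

13

Enumerating:
15
12 + 3
11 + 4
10 + 5
9 + 3 + 3
8 + 7
8 + 4 + 3
7 + 5 + 3
7 + 4 + 4
5 + 5 + 5
5 + 4 + 3 + 3
4 + 4 + 4 + 3
3 + 3 + 3 + 3 + 3
Counting gives 13.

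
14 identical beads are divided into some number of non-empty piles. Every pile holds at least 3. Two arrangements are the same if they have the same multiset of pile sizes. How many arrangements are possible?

13

They are:
14
11+3
10+4
9+5
8+6
8+3+3
7+7
7+4+3
6+5+3
6+4+4
5+5+4
5+3+3+3
4+4+3+3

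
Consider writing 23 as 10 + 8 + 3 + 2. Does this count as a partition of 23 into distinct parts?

The parts sum to 23, and the condition 'all summands are distinct' holds.

Yes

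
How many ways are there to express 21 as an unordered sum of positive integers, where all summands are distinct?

Counting exhaustively, 76 partitions satisfy the conditions.

76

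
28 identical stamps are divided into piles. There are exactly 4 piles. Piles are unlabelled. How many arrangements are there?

169

Direct enumeration gives 169 partitions.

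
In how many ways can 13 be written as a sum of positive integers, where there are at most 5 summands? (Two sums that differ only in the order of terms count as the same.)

57

A partial list (first 12 by largest part):
13
12,1
11,2
11,1,1
10,3
10,2,1
10,1,1,1
9,4
9,3,1
9,2,2
9,2,1,1
9,1,1,1,1
…and 45 more, for 57 total.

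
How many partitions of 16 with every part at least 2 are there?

55

A partial list (first 12 by largest part):
16
14 + 2
13 + 3
12 + 4
12 + 2 + 2
11 + 5
11 + 3 + 2
10 + 6
10 + 4 + 2
10 + 3 + 3
10 + 2 + 2 + 2
9 + 7
…and 43 more, for 55 total.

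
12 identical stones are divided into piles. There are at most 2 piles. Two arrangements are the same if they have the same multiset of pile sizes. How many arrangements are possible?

Enumerating:
12
11,1
10,2
9,3
8,4
7,5
6,6

7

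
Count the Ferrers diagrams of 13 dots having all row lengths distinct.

The partitions of 13 that satisfy the conditions:
13
12,1
11,2
10,3
10,2,1
9,4
9,3,1
8,5
8,4,1
8,3,2
7,6
7,5,1
7,4,2
7,3,2,1
6,5,2
6,4,3
6,4,2,1
5,4,3,1
Counting gives 18.

18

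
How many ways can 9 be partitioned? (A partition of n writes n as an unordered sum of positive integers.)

A partial list (first 12 by largest part):
9
8, 1
7, 2
7, 1, 1
6, 3
6, 2, 1
6, 1, 1, 1
5, 4
5, 3, 1
5, 2, 2
5, 2, 1, 1
5, 1, 1, 1, 1
…and 18 more, for 30 total.

30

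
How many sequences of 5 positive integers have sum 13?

495

A composition of 13 into 5 positive parts is chosen by placing 4 dividers among the 12 gaps between 13 units: C(12,4) = 495.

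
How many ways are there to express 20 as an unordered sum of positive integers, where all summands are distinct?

A partial list (first 12 by largest part):
20
19 + 1
18 + 2
17 + 3
17 + 2 + 1
16 + 4
16 + 3 + 1
15 + 5
15 + 4 + 1
15 + 3 + 2
14 + 6
14 + 5 + 1
…and 52 more, for 64 total.

64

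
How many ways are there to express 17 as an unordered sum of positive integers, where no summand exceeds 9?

There are 252 such partitions.

252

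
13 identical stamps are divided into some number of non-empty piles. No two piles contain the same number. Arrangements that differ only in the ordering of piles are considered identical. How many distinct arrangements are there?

Enumerating:
13
1+12
2+11
3+10
1+2+10
4+9
1+3+9
5+8
1+4+8
2+3+8
6+7
1+5+7
2+4+7
1+2+3+7
2+5+6
3+4+6
1+2+4+6
1+3+4+5
That's 18 in total.

18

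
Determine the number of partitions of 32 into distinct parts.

390

Systematic enumeration (by largest part, then next-largest, …) yields 390.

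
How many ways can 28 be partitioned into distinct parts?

There are 222 such partitions.

222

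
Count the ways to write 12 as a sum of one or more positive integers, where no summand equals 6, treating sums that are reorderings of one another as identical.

66

There are too many to list fully; the first 12 (by largest part) are:
12
11,1
10,2
10,1,1
9,3
9,2,1
9,1,1,1
8,4
8,3,1
8,2,2
8,2,1,1
8,1,1,1,1
…and 54 more, for 66 total.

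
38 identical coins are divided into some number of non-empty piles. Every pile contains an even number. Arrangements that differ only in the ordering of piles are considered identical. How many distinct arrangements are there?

There are 490 such partitions.

490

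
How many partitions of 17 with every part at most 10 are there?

267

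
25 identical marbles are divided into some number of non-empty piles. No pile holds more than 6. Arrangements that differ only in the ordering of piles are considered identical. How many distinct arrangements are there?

Counting exhaustively, 612 partitions satisfy the conditions.

612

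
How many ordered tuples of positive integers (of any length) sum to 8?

128

There are 7 gaps and each independently is a cut or not, giving 2^7 = 128.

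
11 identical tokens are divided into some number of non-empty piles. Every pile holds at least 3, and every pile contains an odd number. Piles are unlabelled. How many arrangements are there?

Enumerating:
11
3+3+5

2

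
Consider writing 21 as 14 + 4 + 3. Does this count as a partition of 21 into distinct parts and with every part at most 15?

The parts sum to 21, and the condition 'all summands are distinct' holds; the condition 'no summand exceeds 15' holds.

Yes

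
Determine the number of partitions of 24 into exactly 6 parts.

Direct enumeration gives 199 partitions.

199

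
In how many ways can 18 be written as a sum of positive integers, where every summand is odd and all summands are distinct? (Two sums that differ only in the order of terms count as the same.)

5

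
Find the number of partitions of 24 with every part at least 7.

10

They are:
24
17 + 7
16 + 8
15 + 9
14 + 10
13 + 11
12 + 12
10 + 7 + 7
9 + 8 + 7
8 + 8 + 8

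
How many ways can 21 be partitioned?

Counting exhaustively, 792 partitions satisfy the conditions.

792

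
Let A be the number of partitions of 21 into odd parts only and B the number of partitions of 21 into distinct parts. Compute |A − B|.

0

Partitions of 21 into odd parts only: 76.
Partitions of 21 into distinct parts: 76.
|76 − 76| = 0.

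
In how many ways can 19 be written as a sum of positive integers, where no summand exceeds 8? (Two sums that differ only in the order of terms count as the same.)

Counting exhaustively, 352 partitions satisfy the conditions.

352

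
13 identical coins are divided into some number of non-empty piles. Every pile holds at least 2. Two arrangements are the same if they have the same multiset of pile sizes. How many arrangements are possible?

24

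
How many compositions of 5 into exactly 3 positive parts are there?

Equivalently, choose which 2 of the 4 gaps become plus signs: C(4,2) = 6.

6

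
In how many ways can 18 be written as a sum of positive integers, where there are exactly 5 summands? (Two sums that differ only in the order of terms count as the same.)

57

There are too many to list fully; the first 12 (by largest part) are:
14,1,1,1,1
13,2,1,1,1
12,3,1,1,1
12,2,2,1,1
11,4,1,1,1
11,3,2,1,1
11,2,2,2,1
10,5,1,1,1
10,4,2,1,1
10,3,3,1,1
10,3,2,2,1
10,2,2,2,2
…and 45 more, for 57 total.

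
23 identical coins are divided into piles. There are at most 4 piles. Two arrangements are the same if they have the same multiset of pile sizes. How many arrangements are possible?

150

Counting exhaustively, 150 partitions satisfy the conditions.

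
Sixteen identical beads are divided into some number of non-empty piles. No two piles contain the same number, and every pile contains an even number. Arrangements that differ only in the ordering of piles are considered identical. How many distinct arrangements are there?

Enumerating:
16
14 + 2
12 + 4
10 + 6
10 + 4 + 2
8 + 6 + 2

6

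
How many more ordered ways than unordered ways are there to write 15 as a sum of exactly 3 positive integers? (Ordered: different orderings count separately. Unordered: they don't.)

Ordered (compositions into 3 parts): C(14,2) = 91.
Partitions of 15 into exactly 3 parts: 19.
Difference: 91 − 19 = 72.

72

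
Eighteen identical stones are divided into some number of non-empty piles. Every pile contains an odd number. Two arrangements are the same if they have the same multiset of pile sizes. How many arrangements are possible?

46

A partial list (first 12 by largest part):
17, 1
15, 3
15, 1, 1, 1
13, 5
13, 3, 1, 1
13, 1, 1, 1, 1, 1
11, 7
11, 5, 1, 1
11, 3, 3, 1
11, 3, 1, 1, 1, 1
11, 1, 1, 1, 1, 1, 1, 1
9, 9
…and 34 more, for 46 total.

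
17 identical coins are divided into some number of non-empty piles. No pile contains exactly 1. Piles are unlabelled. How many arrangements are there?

66

There are too many to list fully; the first 12 (by largest part) are:
17
2, 15
3, 14
4, 13
2, 2, 13
5, 12
2, 3, 12
6, 11
2, 4, 11
3, 3, 11
2, 2, 2, 11
7, 10
…and 54 more, for 66 total.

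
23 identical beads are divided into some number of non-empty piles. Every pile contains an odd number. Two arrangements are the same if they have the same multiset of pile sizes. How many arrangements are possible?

Counting exhaustively, 104 partitions satisfy the conditions.

104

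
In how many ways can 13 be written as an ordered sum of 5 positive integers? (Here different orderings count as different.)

495

Equivalently, choose which 4 of the 12 gaps become plus signs: C(12,4) = 495.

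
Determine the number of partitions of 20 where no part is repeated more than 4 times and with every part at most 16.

Enumerating by decreasing first part gives 402 partitions in all.

402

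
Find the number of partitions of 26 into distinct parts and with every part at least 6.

They are:
26
20, 6
19, 7
18, 8
17, 9
16, 10
15, 11
14, 12
13, 7, 6
12, 8, 6
11, 9, 6
11, 8, 7
10, 9, 7
That's 13 in total.

13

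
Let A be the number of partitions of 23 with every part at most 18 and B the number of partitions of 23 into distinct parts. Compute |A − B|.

Partitions of 23 with every part at most 18: 1243.
Partitions of 23 into distinct parts: 104.
|1243 − 104| = 1139.

1139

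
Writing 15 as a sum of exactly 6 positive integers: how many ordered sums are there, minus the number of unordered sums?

1976

Ordered (compositions into 6 parts): C(14,5) = 2002.
Unordered (partitions into 6 parts): 26.
Difference: 2002 − 26 = 1976.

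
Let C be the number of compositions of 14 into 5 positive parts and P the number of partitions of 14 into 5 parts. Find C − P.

Compositions: C(13,4) = 715.
Unordered (partitions into 5 parts): 23.
Difference: 715 − 23 = 692.

692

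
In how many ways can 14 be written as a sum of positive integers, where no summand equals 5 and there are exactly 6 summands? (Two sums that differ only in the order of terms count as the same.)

15

They are:
9,1,1,1,1,1
8,2,1,1,1,1
7,3,1,1,1,1
7,2,2,1,1,1
6,4,1,1,1,1
6,3,2,1,1,1
6,2,2,2,1,1
4,4,3,1,1,1
4,4,2,2,1,1
4,3,3,2,1,1
4,3,2,2,2,1
4,2,2,2,2,2
3,3,3,3,1,1
3,3,3,2,2,1
3,3,2,2,2,2
That's 15 in total.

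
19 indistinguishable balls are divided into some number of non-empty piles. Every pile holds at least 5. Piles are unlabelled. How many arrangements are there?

10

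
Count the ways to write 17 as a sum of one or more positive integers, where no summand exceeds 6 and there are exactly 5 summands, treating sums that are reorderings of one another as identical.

20

Listing the qualifying partitions of 17:
1, 1, 3, 6, 6
1, 2, 2, 6, 6
1, 1, 4, 5, 6
1, 2, 3, 5, 6
2, 2, 2, 5, 6
1, 2, 4, 4, 6
1, 3, 3, 4, 6
2, 2, 3, 4, 6
2, 3, 3, 3, 6
1, 1, 5, 5, 5
1, 2, 4, 5, 5
1, 3, 3, 5, 5
2, 2, 3, 5, 5
1, 3, 4, 4, 5
2, 2, 4, 4, 5
2, 3, 3, 4, 5
3, 3, 3, 3, 5
1, 4, 4, 4, 4
2, 3, 4, 4, 4
3, 3, 3, 4, 4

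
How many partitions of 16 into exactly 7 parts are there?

28

There are too many to list fully; the first 12 (by largest part) are:
1, 1, 1, 1, 1, 1, 10
1, 1, 1, 1, 1, 2, 9
1, 1, 1, 1, 1, 3, 8
1, 1, 1, 1, 2, 2, 8
1, 1, 1, 1, 1, 4, 7
1, 1, 1, 1, 2, 3, 7
1, 1, 1, 2, 2, 2, 7
1, 1, 1, 1, 1, 5, 6
1, 1, 1, 1, 2, 4, 6
1, 1, 1, 1, 3, 3, 6
1, 1, 1, 2, 2, 3, 6
1, 1, 2, 2, 2, 2, 6
…and 16 more, for 28 total.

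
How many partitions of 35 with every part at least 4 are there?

311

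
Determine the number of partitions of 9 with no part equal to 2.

They are:
9
8+1
7+1+1
6+3
6+1+1+1
5+4
5+3+1
5+1+1+1+1
4+4+1
4+3+1+1
4+1+1+1+1+1
3+3+3
3+3+1+1+1
3+1+1+1+1+1+1
1+1+1+1+1+1+1+1+1
Counting gives 15.

15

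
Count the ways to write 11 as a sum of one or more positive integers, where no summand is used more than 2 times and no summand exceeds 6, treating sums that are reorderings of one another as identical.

17

Enumerating:
6,5
6,4,1
6,3,2
6,3,1,1
6,2,2,1
5,5,1
5,4,2
5,4,1,1
5,3,3
5,3,2,1
5,2,2,1,1
4,4,3
4,4,2,1
4,3,3,1
4,3,2,2
4,3,2,1,1
3,3,2,2,1
That's 17 in total.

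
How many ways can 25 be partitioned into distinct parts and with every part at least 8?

6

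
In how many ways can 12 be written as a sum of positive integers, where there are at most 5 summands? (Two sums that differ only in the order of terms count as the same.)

A partial list (first 12 by largest part):
12
11+1
10+2
10+1+1
9+3
9+2+1
9+1+1+1
8+4
8+3+1
8+2+2
8+2+1+1
8+1+1+1+1
…and 35 more, for 47 total.

47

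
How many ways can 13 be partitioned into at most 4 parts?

39

There are too many to list fully; the first 12 (by largest part) are:
13
12,1
11,2
11,1,1
10,3
10,2,1
10,1,1,1
9,4
9,3,1
9,2,2
9,2,1,1
8,5
…and 27 more, for 39 total.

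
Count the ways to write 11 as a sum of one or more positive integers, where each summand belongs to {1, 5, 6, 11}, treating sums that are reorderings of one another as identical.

6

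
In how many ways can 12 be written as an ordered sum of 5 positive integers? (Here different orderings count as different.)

A composition of 12 into 5 positive parts is chosen by placing 4 dividers among the 11 gaps between 12 units: C(11,4) = 330.

330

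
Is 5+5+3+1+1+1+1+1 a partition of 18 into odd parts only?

Yes

The parts sum to 18, and the condition 'every summand is odd' holds.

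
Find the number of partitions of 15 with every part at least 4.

The partitions of 15 that satisfy the conditions:
15
4, 11
5, 10
6, 9
7, 8
4, 4, 7
4, 5, 6
5, 5, 5
That's 8 in total.

8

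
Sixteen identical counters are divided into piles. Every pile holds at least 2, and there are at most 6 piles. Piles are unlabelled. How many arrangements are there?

A partial list (first 12 by largest part):
16
2+14
3+13
4+12
2+2+12
5+11
2+3+11
6+10
2+4+10
3+3+10
2+2+2+10
7+9
…and 40 more, for 52 total.

52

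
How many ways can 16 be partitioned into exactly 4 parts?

A partial list (first 12 by largest part):
1,1,1,13
1,1,2,12
1,1,3,11
1,2,2,11
1,1,4,10
1,2,3,10
2,2,2,10
1,1,5,9
1,2,4,9
1,3,3,9
2,2,3,9
1,1,6,8
…and 22 more, for 34 total.

34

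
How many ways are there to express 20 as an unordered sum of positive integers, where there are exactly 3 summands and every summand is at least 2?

Enumerating:
16+2+2
15+3+2
14+4+2
14+3+3
13+5+2
13+4+3
12+6+2
12+5+3
12+4+4
11+7+2
11+6+3
11+5+4
10+8+2
10+7+3
10+6+4
10+5+5
9+9+2
9+8+3
9+7+4
9+6+5
8+8+4
8+7+5
8+6+6
7+7+6
That's 24 in total.

24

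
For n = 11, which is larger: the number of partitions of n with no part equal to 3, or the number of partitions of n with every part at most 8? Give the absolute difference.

18

Partitions of 11 with no part equal to 3: 34.
Partitions of 11 with every part at most 8: 52.
|34 − 52| = 18.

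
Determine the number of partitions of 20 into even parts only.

42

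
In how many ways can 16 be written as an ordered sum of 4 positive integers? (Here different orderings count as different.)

455

By stars and bars with positive parts, the count is C(15,3) = 455.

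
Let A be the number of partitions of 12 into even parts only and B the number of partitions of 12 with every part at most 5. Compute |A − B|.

36

Partitions of 12 into even parts only: 11.
Partitions of 12 with every part at most 5: 47.
|11 − 47| = 36.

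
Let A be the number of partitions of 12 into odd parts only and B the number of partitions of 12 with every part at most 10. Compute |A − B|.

60

Partitions of 12 into odd parts only: 15.
Partitions of 12 with every part at most 10: 75.
|15 − 75| = 60.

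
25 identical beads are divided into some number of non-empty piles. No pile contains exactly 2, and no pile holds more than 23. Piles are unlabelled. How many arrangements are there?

Enumerating by decreasing first part gives 701 partitions in all.

701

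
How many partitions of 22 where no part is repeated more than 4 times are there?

Counting exhaustively, 628 partitions satisfy the conditions.

628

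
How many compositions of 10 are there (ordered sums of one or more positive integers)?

512

The number of compositions of n is 2^(n−1); here 2^9 = 512.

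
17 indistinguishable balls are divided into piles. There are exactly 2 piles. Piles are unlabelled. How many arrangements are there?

8

Enumerating:
16,1
15,2
14,3
13,4
12,5
11,6
10,7
9,8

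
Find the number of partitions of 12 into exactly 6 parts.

Enumerating:
7, 1, 1, 1, 1, 1
6, 2, 1, 1, 1, 1
5, 3, 1, 1, 1, 1
5, 2, 2, 1, 1, 1
4, 4, 1, 1, 1, 1
4, 3, 2, 1, 1, 1
4, 2, 2, 2, 1, 1
3, 3, 3, 1, 1, 1
3, 3, 2, 2, 1, 1
3, 2, 2, 2, 2, 1
2, 2, 2, 2, 2, 2

11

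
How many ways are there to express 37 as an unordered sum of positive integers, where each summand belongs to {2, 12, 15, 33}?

3

Listing the qualifying partitions of 37:
33,2,2
15,12,2,2,2,2,2
15,2,2,2,2,2,2,2,2,2,2,2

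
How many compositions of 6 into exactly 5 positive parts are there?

By stars and bars with positive parts, the count is C(5,4) = 5.

5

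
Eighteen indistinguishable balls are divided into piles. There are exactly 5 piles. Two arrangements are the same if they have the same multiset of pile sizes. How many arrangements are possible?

A partial list (first 12 by largest part):
14,1,1,1,1
13,2,1,1,1
12,3,1,1,1
12,2,2,1,1
11,4,1,1,1
11,3,2,1,1
11,2,2,2,1
10,5,1,1,1
10,4,2,1,1
10,3,3,1,1
10,3,2,2,1
10,2,2,2,2
…and 45 more, for 57 total.

57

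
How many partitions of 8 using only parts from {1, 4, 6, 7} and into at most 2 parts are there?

2

The partitions of 8 that satisfy the conditions:
1+7
4+4
Counting gives 2.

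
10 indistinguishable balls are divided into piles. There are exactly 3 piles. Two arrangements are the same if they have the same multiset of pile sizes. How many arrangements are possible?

8

Enumerating:
8,1,1
7,2,1
6,3,1
6,2,2
5,4,1
5,3,2
4,4,2
4,3,3
Counting gives 8.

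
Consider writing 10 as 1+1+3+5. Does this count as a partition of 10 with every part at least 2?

No

The parts sum to 10, and the condition 'every summand is at least 2' is violated.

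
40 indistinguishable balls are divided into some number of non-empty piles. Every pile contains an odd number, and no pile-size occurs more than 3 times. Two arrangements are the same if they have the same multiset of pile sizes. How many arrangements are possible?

Enumerating by decreasing first part gives 308 partitions in all.

308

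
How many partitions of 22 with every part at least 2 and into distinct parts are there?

A partial list (first 12 by largest part):
22
2, 20
3, 19
4, 18
5, 17
2, 3, 17
6, 16
2, 4, 16
7, 15
2, 5, 15
3, 4, 15
8, 14
…and 36 more, for 48 total.

48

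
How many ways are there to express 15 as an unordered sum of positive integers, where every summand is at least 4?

8

Listing the qualifying partitions of 15:
15
4,11
5,10
6,9
7,8
4,4,7
4,5,6
5,5,5
Counting gives 8.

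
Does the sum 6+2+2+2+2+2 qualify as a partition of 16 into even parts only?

Yes

The parts sum to 16, and the condition 'every summand is even' holds.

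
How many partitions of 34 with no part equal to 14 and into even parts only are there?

Counting exhaustively, 255 partitions satisfy the conditions.

255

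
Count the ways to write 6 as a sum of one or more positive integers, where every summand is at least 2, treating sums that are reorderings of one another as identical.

4

Listing the qualifying partitions of 6:
6
4+2
3+3
2+2+2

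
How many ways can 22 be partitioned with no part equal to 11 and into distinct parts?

78

A full systematic count gives 78.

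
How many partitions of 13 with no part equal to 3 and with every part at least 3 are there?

Enumerating:
13
4+9
5+8
6+7
4+4+5
Counting gives 5.

5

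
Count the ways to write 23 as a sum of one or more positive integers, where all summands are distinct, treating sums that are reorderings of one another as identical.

Direct enumeration gives 104 partitions.

104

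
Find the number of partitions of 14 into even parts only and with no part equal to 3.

Enumerating:
14
2 + 12
4 + 10
2 + 2 + 10
6 + 8
2 + 4 + 8
2 + 2 + 2 + 8
2 + 6 + 6
4 + 4 + 6
2 + 2 + 4 + 6
2 + 2 + 2 + 2 + 6
2 + 4 + 4 + 4
2 + 2 + 2 + 4 + 4
2 + 2 + 2 + 2 + 2 + 4
2 + 2 + 2 + 2 + 2 + 2 + 2

15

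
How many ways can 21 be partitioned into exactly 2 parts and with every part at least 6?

They are:
15,6
14,7
13,8
12,9
11,10
Counting gives 5.

5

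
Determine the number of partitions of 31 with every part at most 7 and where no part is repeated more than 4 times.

659

Counting exhaustively, 659 partitions satisfy the conditions.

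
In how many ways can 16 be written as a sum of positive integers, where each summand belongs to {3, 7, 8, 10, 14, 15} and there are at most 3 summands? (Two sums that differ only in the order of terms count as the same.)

2

Listing the qualifying partitions of 16:
10+3+3
8+8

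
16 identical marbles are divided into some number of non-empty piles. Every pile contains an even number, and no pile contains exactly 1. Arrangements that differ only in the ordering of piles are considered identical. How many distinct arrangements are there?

22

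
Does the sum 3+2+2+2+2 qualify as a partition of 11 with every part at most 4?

The parts sum to 11, and the condition 'no summand exceeds 4' holds.

Yes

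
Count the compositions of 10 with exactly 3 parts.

Equivalently, choose which 2 of the 9 gaps become plus signs: C(9,2) = 36.

36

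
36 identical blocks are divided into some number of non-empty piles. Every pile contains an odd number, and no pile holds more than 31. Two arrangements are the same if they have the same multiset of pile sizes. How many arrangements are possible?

Enumerating by decreasing first part gives 665 partitions in all.

665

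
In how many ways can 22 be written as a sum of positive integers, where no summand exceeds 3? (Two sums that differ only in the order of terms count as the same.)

52

There are too many to list fully; the first 12 (by largest part) are:
3 + 3 + 3 + 3 + 3 + 3 + 3 + 1
3 + 3 + 3 + 3 + 3 + 3 + 2 + 2
3 + 3 + 3 + 3 + 3 + 3 + 2 + 1 + 1
3 + 3 + 3 + 3 + 3 + 3 + 1 + 1 + 1 + 1
3 + 3 + 3 + 3 + 3 + 2 + 2 + 2 + 1
3 + 3 + 3 + 3 + 3 + 2 + 2 + 1 + 1 + 1
3 + 3 + 3 + 3 + 3 + 2 + 1 + 1 + 1 + 1 + 1
3 + 3 + 3 + 3 + 3 + 1 + 1 + 1 + 1 + 1 + 1 + 1
3 + 3 + 3 + 3 + 2 + 2 + 2 + 2 + 2
3 + 3 + 3 + 3 + 2 + 2 + 2 + 2 + 1 + 1
3 + 3 + 3 + 3 + 2 + 2 + 2 + 1 + 1 + 1 + 1
3 + 3 + 3 + 3 + 2 + 2 + 1 + 1 + 1 + 1 + 1 + 1
…and 40 more, for 52 total.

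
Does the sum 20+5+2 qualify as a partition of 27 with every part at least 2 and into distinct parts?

Yes

The parts sum to 27, and the condition 'every summand is at least 2' holds; the condition 'all summands are distinct' holds.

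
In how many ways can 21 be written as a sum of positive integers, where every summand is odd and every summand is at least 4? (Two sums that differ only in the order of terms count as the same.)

Enumerating:
21
11,5,5
9,7,5
7,7,7

4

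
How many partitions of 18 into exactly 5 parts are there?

A partial list (first 12 by largest part):
14 + 1 + 1 + 1 + 1
13 + 2 + 1 + 1 + 1
12 + 3 + 1 + 1 + 1
12 + 2 + 2 + 1 + 1
11 + 4 + 1 + 1 + 1
11 + 3 + 2 + 1 + 1
11 + 2 + 2 + 2 + 1
10 + 5 + 1 + 1 + 1
10 + 4 + 2 + 1 + 1
10 + 3 + 3 + 1 + 1
10 + 3 + 2 + 2 + 1
10 + 2 + 2 + 2 + 2
…and 45 more, for 57 total.

57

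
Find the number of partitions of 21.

792

A full systematic count gives 792.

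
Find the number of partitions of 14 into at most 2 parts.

They are:
14
13 + 1
12 + 2
11 + 3
10 + 4
9 + 5
8 + 6
7 + 7

8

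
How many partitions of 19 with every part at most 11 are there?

Direct enumeration gives 445 partitions.

445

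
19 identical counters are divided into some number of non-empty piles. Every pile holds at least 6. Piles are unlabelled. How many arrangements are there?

6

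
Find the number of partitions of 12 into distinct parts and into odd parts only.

The partitions of 12 that satisfy the conditions:
1, 11
3, 9
5, 7
That's 3 in total.

3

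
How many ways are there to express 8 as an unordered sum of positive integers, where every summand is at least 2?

Enumerating:
8
6,2
5,3
4,4
4,2,2
3,3,2
2,2,2,2
Counting gives 7.

7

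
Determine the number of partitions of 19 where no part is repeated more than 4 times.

325

A full systematic count gives 325.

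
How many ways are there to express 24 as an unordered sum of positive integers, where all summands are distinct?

Systematic enumeration (by largest part, then next-largest, …) yields 122.

122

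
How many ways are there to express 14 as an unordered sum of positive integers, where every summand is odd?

The partitions of 14 that satisfy the conditions:
13+1
11+3
11+1+1+1
9+5
9+3+1+1
9+1+1+1+1+1
7+7
7+5+1+1
7+3+3+1
7+3+1+1+1+1
7+1+1+1+1+1+1+1
5+5+3+1
5+5+1+1+1+1
5+3+3+3
5+3+3+1+1+1
5+3+1+1+1+1+1+1
5+1+1+1+1+1+1+1+1+1
3+3+3+3+1+1
3+3+3+1+1+1+1+1
3+3+1+1+1+1+1+1+1+1
3+1+1+1+1+1+1+1+1+1+1+1
1+1+1+1+1+1+1+1+1+1+1+1+1+1
Counting gives 22.

22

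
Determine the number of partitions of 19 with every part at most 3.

40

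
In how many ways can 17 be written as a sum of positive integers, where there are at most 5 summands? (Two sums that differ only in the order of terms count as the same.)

119

Direct enumeration gives 119 partitions.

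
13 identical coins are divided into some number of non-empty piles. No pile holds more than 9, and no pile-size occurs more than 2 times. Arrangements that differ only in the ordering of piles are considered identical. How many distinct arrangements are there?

There are too many to list fully; the first 12 (by largest part) are:
9, 4
9, 3, 1
9, 2, 2
9, 2, 1, 1
8, 5
8, 4, 1
8, 3, 2
8, 3, 1, 1
8, 2, 2, 1
7, 6
7, 5, 1
7, 4, 2
…and 26 more, for 38 total.

38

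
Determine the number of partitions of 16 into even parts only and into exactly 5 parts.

3

The partitions of 16 that satisfy the conditions:
2, 2, 2, 2, 8
2, 2, 2, 4, 6
2, 2, 4, 4, 4
Counting gives 3.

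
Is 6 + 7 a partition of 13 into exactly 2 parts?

Yes

The parts sum to 13, and the condition 'there are exactly 2 summands' holds.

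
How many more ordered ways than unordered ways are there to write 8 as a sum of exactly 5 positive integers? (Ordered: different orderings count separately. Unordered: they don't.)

32

Compositions: C(7,4) = 35.
Partitions of 8 into exactly 5 parts: 3.
Difference: 35 − 3 = 32.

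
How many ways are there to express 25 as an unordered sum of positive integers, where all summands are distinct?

142

Systematic enumeration (by largest part, then next-largest, …) yields 142.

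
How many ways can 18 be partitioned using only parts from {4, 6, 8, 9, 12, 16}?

Enumerating:
12+6
9+9
8+6+4
6+6+6
6+4+4+4
Counting gives 5.

5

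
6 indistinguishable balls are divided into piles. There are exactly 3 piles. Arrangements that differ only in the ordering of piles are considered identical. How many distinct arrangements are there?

Enumerating:
4, 1, 1
3, 2, 1
2, 2, 2

3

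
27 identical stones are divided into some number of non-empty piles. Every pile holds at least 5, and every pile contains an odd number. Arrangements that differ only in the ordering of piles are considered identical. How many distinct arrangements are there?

9

They are:
27
5+5+17
5+7+15
5+9+13
7+7+13
5+11+11
7+9+11
9+9+9
5+5+5+5+7
Counting gives 9.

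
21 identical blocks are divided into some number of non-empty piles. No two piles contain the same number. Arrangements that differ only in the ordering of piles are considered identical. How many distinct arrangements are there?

76

Enumerating by decreasing first part gives 76 partitions in all.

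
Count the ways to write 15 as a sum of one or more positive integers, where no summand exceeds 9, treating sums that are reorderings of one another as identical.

157

Systematic enumeration (by largest part, then next-largest, …) yields 157.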